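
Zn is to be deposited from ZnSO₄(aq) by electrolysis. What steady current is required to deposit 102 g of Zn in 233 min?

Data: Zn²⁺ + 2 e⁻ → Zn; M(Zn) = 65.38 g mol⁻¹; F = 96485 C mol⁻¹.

n(Zn) = 102 / 65.38 = 1.560 mol.
n(e⁻) = 2 × 1.560 = 3.120 mol.
Q = n(e⁻)·F = 3.120 × 96485 = 301100 C.
I = Q/t = 301100 / 13980 s = 21.5 A.

21.5 A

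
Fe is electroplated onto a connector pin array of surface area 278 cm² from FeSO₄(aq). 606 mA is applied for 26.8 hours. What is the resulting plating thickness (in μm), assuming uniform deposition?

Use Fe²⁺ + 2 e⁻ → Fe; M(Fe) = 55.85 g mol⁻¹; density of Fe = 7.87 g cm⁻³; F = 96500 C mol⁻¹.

Q = I·t = 0.6060 × 96480 = 58470 C; n(e⁻) = 0.6059 mol.
n(Fe) = n(e⁻)/2 = 0.3029 mol, so m = 0.3029 × 55.85 = 16.92 g.
Volume = m/ρ = 16.92 / 7.87 = 2.150 cm³.
Thickness = V/A = 2.150 / 278 = 0.00773 cm = 77.3 μm.

77.3 μm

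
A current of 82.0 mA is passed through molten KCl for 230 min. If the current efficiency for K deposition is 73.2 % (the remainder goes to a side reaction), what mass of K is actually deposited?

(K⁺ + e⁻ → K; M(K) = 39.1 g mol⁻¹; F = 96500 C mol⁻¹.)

Q = I·t = 0.08200 × 13800 = 1132 C.
n(e⁻) = 1132/96500 = 0.01173 mol; theoretically n(K) = 0.01173/1 = 0.01173 mol, m_theo = 0.4585 g.
At 73.2 % efficiency, m_actual = 0.732 × 0.4585 = 0.336 g.

0.336 g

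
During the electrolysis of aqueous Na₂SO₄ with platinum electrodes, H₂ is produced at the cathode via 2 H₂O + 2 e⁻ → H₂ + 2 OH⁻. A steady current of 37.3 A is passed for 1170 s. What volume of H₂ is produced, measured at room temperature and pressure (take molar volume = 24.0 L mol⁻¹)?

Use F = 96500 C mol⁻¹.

Q = I·t = 37.30 A × 1170.0 s = 43640 C.
n(e⁻) = Q/F = 43640 / 96500 = 0.4522 mol.
2 electrons are transferred per H₂ molecule, so n(H₂) = 0.4522 / 2 = 0.2261 mol.
V = n × V_m = 0.2261 × 24.0 = 5.43 L.

5.43 L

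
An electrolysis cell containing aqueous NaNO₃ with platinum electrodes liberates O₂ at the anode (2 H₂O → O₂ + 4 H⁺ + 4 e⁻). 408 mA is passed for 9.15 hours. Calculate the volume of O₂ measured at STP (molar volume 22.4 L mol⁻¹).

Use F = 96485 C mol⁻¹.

Q = I·t = 0.4080 A × 32940 s = 13440 C.
n(e⁻) = Q/F = 13440 / 96485 = 0.1393 mol.
4 electrons are transferred per O₂ molecule, so n(O₂) = 0.1393 / 4 = 0.03482 mol.
V = n × V_m = 0.03482 × 22.4 = 0.780 L.

0.780 L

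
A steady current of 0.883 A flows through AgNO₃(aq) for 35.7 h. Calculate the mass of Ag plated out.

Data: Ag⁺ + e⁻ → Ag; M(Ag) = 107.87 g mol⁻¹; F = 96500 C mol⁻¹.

Q = I·t = 0.8830 A × 128520 s = 113500 C.
n(e⁻) = Q/F = 113500 / 96500 = 1.176 mol.
Ag⁺ + e⁻ → Ag, so n(Ag) = n(e⁻)/1 = 1.176 mol.
m = n·M = 1.176 × 107.87 = 127 g.

127 g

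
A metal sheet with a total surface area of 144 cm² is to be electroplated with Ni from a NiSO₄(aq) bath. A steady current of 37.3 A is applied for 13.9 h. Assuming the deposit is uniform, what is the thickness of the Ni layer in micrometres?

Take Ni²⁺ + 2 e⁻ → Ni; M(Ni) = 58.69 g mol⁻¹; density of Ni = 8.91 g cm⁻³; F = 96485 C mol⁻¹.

4420 μm

Q = I·t = 37.30 × 50040 = 1866000 C; n(e⁻) = 19.34 mol.
n(Ni) = n(e⁻)/2 = 9.672 mol, so m = 9.672 × 58.69 = 567.7 g.
Volume = m/ρ = 567.7 / 8.91 = 63.71 cm³.
Thickness = V/A = 63.71 / 144 = 0.442 cm = 4420 μm.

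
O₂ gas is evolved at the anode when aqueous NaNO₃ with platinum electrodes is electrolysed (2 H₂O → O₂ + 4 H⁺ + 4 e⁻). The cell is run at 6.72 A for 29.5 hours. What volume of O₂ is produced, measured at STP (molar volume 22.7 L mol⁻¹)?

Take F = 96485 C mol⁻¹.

Q = I·t = 6.720 A × 106200 s = 713700 C.
n(e⁻) = Q/F = 713700 / 96485 = 7.397 mol.
4 electrons are transferred per O₂ molecule, so n(O₂) = 7.397 / 4 = 1.849 mol.
V = n × V_m = 1.849 × 22.7 = 42.0 L.

42.0 L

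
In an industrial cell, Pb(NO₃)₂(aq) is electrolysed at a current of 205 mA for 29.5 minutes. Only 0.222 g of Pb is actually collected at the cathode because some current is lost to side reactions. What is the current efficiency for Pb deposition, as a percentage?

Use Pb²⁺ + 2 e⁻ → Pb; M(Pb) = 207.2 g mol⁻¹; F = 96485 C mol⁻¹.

Q = I·t = 0.2050 × 1770.0 = 362.8 C; n(e⁻) = 362.8/96485 = 0.003761 mol.
Theoretical n(Pb) = n(e⁻)/2 = 0.001880 mol, i.e. m_theo = 0.001880 × 207.2 = 0.3896 g.
Efficiency = m_actual / m_theo = 0.222 / 0.3896 = 57.0 %.

57.0 %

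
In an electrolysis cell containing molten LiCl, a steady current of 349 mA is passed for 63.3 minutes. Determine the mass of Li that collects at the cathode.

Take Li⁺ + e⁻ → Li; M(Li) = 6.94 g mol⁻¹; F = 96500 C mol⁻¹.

0.0953 g

Q = I·t = 0.3490 A × 3798.0 s = 1326 C.
n(e⁻) = Q/F = 1326 / 96500 = 0.01374 mol.
Li⁺ + e⁻ → Li, so n(Li) = n(e⁻)/1 = 0.01374 mol.
m = n·M = 0.01374 × 6.94 = 0.0953 g.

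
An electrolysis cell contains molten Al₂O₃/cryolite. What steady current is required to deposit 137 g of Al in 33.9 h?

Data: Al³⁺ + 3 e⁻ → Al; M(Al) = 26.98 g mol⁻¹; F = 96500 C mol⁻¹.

n(Al) = 137 / 26.98 = 5.078 mol.
n(e⁻) = 3 × 5.078 = 15.23 mol.
Q = n(e⁻)·F = 15.23 × 96500 = 1470000 C.
I = Q/t = 1470000 / 122040 s = 12.0 A.

12.0 A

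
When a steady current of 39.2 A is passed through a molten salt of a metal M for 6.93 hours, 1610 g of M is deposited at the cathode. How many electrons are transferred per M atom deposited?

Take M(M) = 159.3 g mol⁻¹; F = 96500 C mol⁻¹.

1

Q = I·t = 39.20 A × 24948 s = 978000 C, so n(e⁻) = 978000/96500 = 10.13 mol.
n(M) deposited = 1610 / 159.3 = 10.11 mol.
Electrons per atom = n(e⁻)/n(M) = 10.13 / 10.11 = 1.00 ≈ 1, so the ion is M⁺.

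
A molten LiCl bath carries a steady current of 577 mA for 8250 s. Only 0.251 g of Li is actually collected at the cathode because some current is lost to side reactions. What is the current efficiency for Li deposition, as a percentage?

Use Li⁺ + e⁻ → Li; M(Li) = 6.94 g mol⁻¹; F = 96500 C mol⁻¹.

Q = I·t = 0.5770 × 8250.0 = 4760 C; n(e⁻) = 4760/96500 = 0.04933 mol.
Theoretical n(Li) = n(e⁻)/1 = 0.04933 mol, i.e. m_theo = 0.04933 × 6.94 = 0.3423 g.
Efficiency = m_actual / m_theo = 0.251 / 0.3423 = 73.3 %.

73.3 %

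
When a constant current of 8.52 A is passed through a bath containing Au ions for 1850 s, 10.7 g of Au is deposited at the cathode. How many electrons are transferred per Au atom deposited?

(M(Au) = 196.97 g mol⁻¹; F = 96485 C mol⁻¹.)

3

Q = I·t = 8.520 A × 1850.0 s = 15760 C, so n(e⁻) = 15760/96485 = 0.1634 mol.
n(Au) deposited = 10.7 / 196.97 = 0.05432 mol.
Electrons per atom = n(e⁻)/n(Au) = 0.1634 / 0.05432 = 3.01 ≈ 3, so the ion is Au³⁺.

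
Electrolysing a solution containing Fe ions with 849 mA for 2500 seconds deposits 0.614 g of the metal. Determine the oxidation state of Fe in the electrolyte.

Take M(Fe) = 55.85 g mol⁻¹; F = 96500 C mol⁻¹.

Q = I·t = 0.8490 A × 2500.0 s = 2122 C, so n(e⁻) = 2122/96500 = 0.02199 mol.
n(Fe) deposited = 0.614 / 55.85 = 0.01099 mol.
Electrons per atom = n(e⁻)/n(Fe) = 0.02199 / 0.01099 = 2.00 ≈ 2, so the ion is Fe²⁺.

+2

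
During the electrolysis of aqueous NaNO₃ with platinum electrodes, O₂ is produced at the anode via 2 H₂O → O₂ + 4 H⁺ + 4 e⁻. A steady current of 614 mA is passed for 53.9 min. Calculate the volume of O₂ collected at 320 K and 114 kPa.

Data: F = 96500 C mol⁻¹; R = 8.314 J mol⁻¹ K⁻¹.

Q = I·t = 0.6140 A × 3234.0 s = 1986 C.
n(e⁻) = Q/F = 1986 / 96500 = 0.02058 mol.
4 electrons are transferred per O₂ molecule, so n(O₂) = 0.02058 / 4 = 0.005144 mol.
V = nRT/P = (0.005144 × 8.314 × 320) / (114 × 10³ Pa) = 1.20 × 10⁻⁴ m³ = 0.120 L.

0.120 L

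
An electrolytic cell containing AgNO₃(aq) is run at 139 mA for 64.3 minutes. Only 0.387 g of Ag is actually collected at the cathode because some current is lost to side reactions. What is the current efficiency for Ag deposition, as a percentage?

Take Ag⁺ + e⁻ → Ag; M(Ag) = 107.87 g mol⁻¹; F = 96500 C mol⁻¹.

64.6 %

Q = I·t = 0.1390 × 3858.0 = 536.3 C; n(e⁻) = 536.3/96500 = 0.005557 mol.
Theoretical n(Ag) = n(e⁻)/1 = 0.005557 mol, i.e. m_theo = 0.005557 × 107.87 = 0.5994 g.
Efficiency = m_actual / m_theo = 0.387 / 0.5994 = 64.6 %.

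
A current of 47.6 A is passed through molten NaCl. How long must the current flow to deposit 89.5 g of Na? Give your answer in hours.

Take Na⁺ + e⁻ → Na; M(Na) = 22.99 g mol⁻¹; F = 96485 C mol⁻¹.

2.19 h

n(Na) = m/M = 89.5 / 22.99 = 3.893 mol.
Each Na atom requires 1 electron, so n(e⁻) = 1 × 3.893 = 3.893 mol.
Q = n(e⁻)·F = 3.893 × 96485 = 375600 C.
t = Q/I = 375600 / 47.60 A = 7891 s = 2.19 h.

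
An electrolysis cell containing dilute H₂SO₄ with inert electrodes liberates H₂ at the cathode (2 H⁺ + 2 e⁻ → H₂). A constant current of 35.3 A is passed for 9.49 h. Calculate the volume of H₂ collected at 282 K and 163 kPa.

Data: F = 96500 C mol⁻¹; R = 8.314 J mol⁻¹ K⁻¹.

Q = I·t = 35.30 A × 34164 s = 1206000 C.
n(e⁻) = Q/F = 1206000 / 96500 = 12.50 mol.
2 electrons are transferred per H₂ molecule, so n(H₂) = 12.50 / 2 = 6.249 mol.
V = nRT/P = (6.249 × 8.314 × 282) / (163 × 10³ Pa) = 0.0899 m³ = 89.9 L.

89.9 L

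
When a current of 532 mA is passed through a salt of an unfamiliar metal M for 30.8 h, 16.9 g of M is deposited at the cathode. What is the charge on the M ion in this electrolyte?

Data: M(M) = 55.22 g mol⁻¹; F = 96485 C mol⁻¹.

Q = I·t = 0.5320 A × 110880 s = 58990 C, so n(e⁻) = 58990/96485 = 0.6114 mol.
n(M) deposited = 16.9 / 55.22 = 0.3060 mol.
Electrons per atom = n(e⁻)/n(M) = 0.6114 / 0.3060 = 2.00 ≈ 2, so the ion is M²⁺.

+2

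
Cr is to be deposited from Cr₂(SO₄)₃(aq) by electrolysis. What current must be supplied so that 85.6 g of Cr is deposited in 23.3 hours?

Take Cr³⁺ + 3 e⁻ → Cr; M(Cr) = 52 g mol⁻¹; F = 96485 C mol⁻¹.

5.68 A

n(Cr) = 85.6 / 52 = 1.646 mol.
n(e⁻) = 3 × 1.646 = 4.938 mol.
Q = n(e⁻)·F = 4.938 × 96485 = 476500 C.
I = Q/t = 476500 / 83880 s = 5.68 A.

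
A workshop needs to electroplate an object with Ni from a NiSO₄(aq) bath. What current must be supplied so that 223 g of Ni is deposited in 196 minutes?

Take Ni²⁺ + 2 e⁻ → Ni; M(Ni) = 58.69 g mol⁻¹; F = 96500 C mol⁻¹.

n(Ni) = 223 / 58.69 = 3.800 mol.
n(e⁻) = 2 × 3.800 = 7.599 mol.
Q = n(e⁻)·F = 7.599 × 96500 = 733300 C.
I = Q/t = 733300 / 11760 s = 62.4 A.

62.4 A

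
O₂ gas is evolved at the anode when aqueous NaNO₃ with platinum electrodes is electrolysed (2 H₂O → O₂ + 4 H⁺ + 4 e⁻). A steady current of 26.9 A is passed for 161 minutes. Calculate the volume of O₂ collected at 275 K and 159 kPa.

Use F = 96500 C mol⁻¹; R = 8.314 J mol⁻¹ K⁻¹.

Q = I·t = 26.90 A × 9660.0 s = 259900 C.
n(e⁻) = Q/F = 259900 / 96500 = 2.693 mol.
4 electrons are transferred per O₂ molecule, so n(O₂) = 2.693 / 4 = 0.6732 mol.
V = nRT/P = (0.6732 × 8.314 × 275) / (159 × 10³ Pa) = 0.00968 m³ = 9.68 L.

9.68 L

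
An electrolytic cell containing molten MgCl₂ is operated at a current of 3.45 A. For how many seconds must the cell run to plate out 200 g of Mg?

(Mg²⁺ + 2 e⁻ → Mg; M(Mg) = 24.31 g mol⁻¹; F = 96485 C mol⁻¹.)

4.60 × 10⁵ s

n(Mg) = m/M = 200 / 24.31 = 8.227 mol.
Each Mg atom requires 2 electrons, so n(e⁻) = 2 × 8.227 = 16.45 mol.
Q = n(e⁻)·F = 16.45 × 96485 = 1588000 C.
t = Q/I = 1588000 / 3.450 A = 460200 s.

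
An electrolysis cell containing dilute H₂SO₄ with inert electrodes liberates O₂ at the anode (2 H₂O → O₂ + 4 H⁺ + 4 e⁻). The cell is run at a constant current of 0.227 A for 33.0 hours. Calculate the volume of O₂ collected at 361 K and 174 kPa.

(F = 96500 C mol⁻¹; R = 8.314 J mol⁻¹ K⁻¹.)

1.21 L

Q = I·t = 0.2270 A × 118800 s = 26970 C.
n(e⁻) = Q/F = 26970 / 96500 = 0.2795 mol.
4 electrons are transferred per O₂ molecule, so n(O₂) = 0.2795 / 4 = 0.06986 mol.
V = nRT/P = (0.06986 × 8.314 × 361) / (174 × 10³ Pa) = 0.00121 m³ = 1.21 L.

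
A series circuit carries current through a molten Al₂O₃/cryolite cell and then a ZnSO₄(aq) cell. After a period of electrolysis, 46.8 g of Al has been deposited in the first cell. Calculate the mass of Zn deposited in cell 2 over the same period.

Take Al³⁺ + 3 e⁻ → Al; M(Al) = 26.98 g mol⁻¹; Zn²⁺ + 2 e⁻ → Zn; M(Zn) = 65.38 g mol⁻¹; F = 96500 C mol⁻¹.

170 g

n(Al) = 46.8 / 26.98 = 1.735 mol.
Since Al³⁺ + 3 e⁻ → Al, n(e⁻) passed = 3 × 1.735 = 5.204 mol.
Cells in series carry the same charge, so the same 5.204 mol of electrons passes through cell 2.
Zn²⁺ + 2 e⁻ → Zn, so n(Zn) = 5.204 / 2 = 2.602 mol.
m(Zn) = 2.602 × 65.38 = 170 g.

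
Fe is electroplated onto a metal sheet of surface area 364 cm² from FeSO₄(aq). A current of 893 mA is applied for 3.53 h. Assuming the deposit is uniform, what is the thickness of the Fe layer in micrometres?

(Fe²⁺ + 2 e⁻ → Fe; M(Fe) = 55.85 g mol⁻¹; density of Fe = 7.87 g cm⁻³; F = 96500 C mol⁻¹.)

11.5 μm

Q = I·t = 0.8930 × 12708 = 11350 C; n(e⁻) = 0.1176 mol.
n(Fe) = n(e⁻)/2 = 0.05880 mol, so m = 0.05880 × 55.85 = 3.284 g.
Volume = m/ρ = 3.284 / 7.87 = 0.4173 cm³.
Thickness = V/A = 0.4173 / 364 = 0.00115 cm = 11.5 μm.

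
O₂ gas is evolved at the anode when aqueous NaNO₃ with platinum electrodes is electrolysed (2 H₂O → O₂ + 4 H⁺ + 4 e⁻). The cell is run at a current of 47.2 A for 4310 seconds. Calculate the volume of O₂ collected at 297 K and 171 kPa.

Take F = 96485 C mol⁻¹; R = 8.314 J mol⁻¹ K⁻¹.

Q = I·t = 47.20 A × 4310.0 s = 203400 C.
n(e⁻) = Q/F = 203400 / 96485 = 2.108 mol.
4 electrons are transferred per O₂ molecule, so n(O₂) = 2.108 / 4 = 0.5271 mol.
V = nRT/P = (0.5271 × 8.314 × 297) / (171 × 10³ Pa) = 0.00761 m³ = 7.61 L.

7.61 L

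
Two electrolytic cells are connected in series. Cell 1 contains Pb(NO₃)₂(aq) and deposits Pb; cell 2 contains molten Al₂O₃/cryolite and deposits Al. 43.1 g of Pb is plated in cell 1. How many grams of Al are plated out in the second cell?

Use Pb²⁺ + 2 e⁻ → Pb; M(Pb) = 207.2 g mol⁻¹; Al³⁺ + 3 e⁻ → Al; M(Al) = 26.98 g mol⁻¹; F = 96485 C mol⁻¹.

n(Pb) = 43.1 / 207.2 = 0.2080 mol.
Since Pb²⁺ + 2 e⁻ → Pb, n(e⁻) passed = 2 × 0.2080 = 0.4160 mol.
Cells in series carry the same charge, so the same 0.4160 mol of electrons passes through cell 2.
Al³⁺ + 3 e⁻ → Al, so n(Al) = 0.4160 / 3 = 0.1387 mol.
m(Al) = 0.1387 × 26.98 = 3.74 g.

3.74 g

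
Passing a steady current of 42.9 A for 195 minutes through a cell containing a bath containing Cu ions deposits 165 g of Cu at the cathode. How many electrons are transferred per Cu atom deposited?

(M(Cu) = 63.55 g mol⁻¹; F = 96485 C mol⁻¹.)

Q = I·t = 42.90 A × 11700 s = 501900 C, so n(e⁻) = 501900/96485 = 5.202 mol.
n(Cu) deposited = 165 / 63.55 = 2.596 mol.
Electrons per atom = n(e⁻)/n(Cu) = 5.202 / 2.596 = 2.00 ≈ 2, so the ion is Cu²⁺.

2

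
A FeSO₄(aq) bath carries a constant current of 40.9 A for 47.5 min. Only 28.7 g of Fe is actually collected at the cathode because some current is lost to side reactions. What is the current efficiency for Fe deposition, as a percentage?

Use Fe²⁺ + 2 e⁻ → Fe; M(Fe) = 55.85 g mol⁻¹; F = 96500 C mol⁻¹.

Q = I·t = 40.90 × 2850.0 = 116600 C; n(e⁻) = 116600/96500 = 1.208 mol.
Theoretical n(Fe) = n(e⁻)/2 = 0.6040 mol, i.e. m_theo = 0.6040 × 55.85 = 33.73 g.
Efficiency = m_actual / m_theo = 28.7 / 33.73 = 85.1 %.

85.1 %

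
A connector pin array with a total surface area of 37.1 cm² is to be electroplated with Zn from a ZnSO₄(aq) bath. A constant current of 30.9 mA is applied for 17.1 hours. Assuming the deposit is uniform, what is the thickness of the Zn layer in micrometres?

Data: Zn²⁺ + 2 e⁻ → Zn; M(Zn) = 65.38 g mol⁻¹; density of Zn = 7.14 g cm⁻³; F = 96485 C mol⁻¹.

Q = I·t = 0.03090 × 61560 = 1902 C; n(e⁻) = 0.01972 mol.
n(Zn) = n(e⁻)/2 = 0.009858 mol, so m = 0.009858 × 65.38 = 0.6445 g.
Volume = m/ρ = 0.6445 / 7.14 = 0.09026 cm³.
Thickness = V/A = 0.09026 / 37.1 = 0.00243 cm = 24.3 μm.

24.3 μm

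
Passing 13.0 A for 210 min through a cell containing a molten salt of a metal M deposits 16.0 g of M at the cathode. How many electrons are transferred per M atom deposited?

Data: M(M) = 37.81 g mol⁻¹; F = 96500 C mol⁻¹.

Q = I·t = 13.00 A × 12600 s = 163800 C, so n(e⁻) = 163800/96500 = 1.697 mol.
n(M) deposited = 16.0 / 37.81 = 0.4232 mol.
Electrons per atom = n(e⁻)/n(M) = 1.697 / 0.4232 = 4.01 ≈ 4, so the ion is M⁴⁺.

4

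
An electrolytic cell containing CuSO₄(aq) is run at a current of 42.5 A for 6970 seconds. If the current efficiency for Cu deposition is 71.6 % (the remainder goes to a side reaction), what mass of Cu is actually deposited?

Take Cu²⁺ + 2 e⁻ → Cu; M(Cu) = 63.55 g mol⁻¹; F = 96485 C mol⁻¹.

Q = I·t = 42.50 × 6970.0 = 296200 C.
n(e⁻) = 296200/96485 = 3.070 mol; theoretically n(Cu) = 3.070/2 = 1.535 mol, m_theo = 97.55 g.
At 71.6 % efficiency, m_actual = 0.716 × 97.55 = 69.8 g.

69.8 g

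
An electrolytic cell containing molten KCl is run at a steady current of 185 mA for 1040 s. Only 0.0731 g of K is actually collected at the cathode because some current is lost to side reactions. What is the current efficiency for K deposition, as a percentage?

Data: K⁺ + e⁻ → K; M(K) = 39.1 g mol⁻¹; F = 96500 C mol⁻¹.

93.8 %

Q = I·t = 0.1850 × 1040.0 = 192.4 C; n(e⁻) = 192.4/96500 = 0.001994 mol.
Theoretical n(K) = n(e⁻)/1 = 0.001994 mol, i.e. m_theo = 0.001994 × 39.1 = 0.07796 g.
Efficiency = m_actual / m_theo = 0.0731 / 0.07796 = 93.8 %.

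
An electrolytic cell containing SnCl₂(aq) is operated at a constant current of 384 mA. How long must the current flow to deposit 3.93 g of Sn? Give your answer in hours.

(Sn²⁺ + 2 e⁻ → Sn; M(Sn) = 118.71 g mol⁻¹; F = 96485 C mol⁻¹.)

4.62 h

n(Sn) = m/M = 3.93 / 118.71 = 0.03311 mol.
Each Sn atom requires 2 electrons, so n(e⁻) = 2 × 0.03311 = 0.06621 mol.
Q = n(e⁻)·F = 0.06621 × 96485 = 6388 C.
t = Q/I = 6388 / 0.3840 A = 16640 s = 4.62 h.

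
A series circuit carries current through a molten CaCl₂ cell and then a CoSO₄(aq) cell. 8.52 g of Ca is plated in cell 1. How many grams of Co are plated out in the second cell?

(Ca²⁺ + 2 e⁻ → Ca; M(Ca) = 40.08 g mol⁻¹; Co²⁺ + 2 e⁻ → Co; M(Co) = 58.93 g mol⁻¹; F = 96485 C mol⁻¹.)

12.5 g

n(Ca) = 8.52 / 40.08 = 0.2126 mol.
Since Ca²⁺ + 2 e⁻ → Ca, n(e⁻) passed = 2 × 0.2126 = 0.4251 mol.
Cells in series carry the same charge, so the same 0.4251 mol of electrons passes through cell 2.
Co²⁺ + 2 e⁻ → Co, so n(Co) = 0.4251 / 2 = 0.2126 mol.
m(Co) = 0.2126 × 58.93 = 12.5 g.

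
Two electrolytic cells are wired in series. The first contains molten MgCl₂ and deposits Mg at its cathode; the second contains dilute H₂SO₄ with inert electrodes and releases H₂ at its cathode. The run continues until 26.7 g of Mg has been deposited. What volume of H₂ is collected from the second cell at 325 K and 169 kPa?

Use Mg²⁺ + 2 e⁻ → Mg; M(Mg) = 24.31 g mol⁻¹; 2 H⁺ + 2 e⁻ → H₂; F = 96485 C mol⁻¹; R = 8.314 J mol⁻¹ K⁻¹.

n(Mg) = 26.7 / 24.31 = 1.098 mol, so n(e⁻) = 2 × 1.098 = 2.197 mol.
The cells are in series, so the same 2.197 mol of electrons passes through the second cell.
2 H⁺ + 2 e⁻ → H₂ — 2 mol e⁻ per mol H₂, so n(H₂) = 2.197/2 = 1.098 mol.
V = nRT/P = (1.098 × 8.314 × 325) / (169 × 10³) = 0.0176 m³ = 17.6 L.

17.6 L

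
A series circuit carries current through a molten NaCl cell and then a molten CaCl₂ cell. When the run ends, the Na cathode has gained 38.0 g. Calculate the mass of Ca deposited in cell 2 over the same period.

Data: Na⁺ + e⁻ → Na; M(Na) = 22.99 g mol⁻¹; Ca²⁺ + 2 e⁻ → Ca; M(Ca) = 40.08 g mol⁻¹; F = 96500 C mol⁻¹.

n(Na) = 38.0 / 22.99 = 1.653 mol.
Since Na⁺ + e⁻ → Na, n(e⁻) passed = 1 × 1.653 = 1.653 mol.
Cells in series carry the same charge, so the same 1.653 mol of electrons passes through cell 2.
Ca²⁺ + 2 e⁻ → Ca, so n(Ca) = 1.653 / 2 = 0.8264 mol.
m(Ca) = 0.8264 × 40.08 = 33.1 g.

33.1 g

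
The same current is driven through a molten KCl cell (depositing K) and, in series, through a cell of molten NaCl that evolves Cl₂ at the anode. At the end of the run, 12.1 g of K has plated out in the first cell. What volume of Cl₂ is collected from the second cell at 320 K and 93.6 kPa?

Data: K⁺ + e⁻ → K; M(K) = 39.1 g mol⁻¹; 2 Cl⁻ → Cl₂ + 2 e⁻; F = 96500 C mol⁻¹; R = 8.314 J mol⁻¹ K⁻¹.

4.40 L

n(K) = 12.1 / 39.1 = 0.3095 mol, so n(e⁻) = 1 × 0.3095 = 0.3095 mol.
The cells are in series, so the same 0.3095 mol of electrons passes through the second cell.
2 Cl⁻ → Cl₂ + 2 e⁻ — 2 mol e⁻ per mol Cl₂, so n(Cl₂) = 0.3095/2 = 0.1547 mol.
V = nRT/P = (0.1547 × 8.314 × 320) / (93.6 × 10³) = 0.00440 m³ = 4.40 L.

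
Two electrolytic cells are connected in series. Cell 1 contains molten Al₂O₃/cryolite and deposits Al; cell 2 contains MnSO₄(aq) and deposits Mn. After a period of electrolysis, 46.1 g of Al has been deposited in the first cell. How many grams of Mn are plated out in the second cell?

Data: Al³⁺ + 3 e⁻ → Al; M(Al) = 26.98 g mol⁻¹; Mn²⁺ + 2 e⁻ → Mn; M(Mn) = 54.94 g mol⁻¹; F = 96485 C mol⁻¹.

n(Al) = 46.1 / 26.98 = 1.709 mol.
Since Al³⁺ + 3 e⁻ → Al, n(e⁻) passed = 3 × 1.709 = 5.126 mol.
Cells in series carry the same charge, so the same 5.126 mol of electrons passes through cell 2.
Mn²⁺ + 2 e⁻ → Mn, so n(Mn) = 5.126 / 2 = 2.563 mol.
m(Mn) = 2.563 × 54.94 = 141 g.

141 g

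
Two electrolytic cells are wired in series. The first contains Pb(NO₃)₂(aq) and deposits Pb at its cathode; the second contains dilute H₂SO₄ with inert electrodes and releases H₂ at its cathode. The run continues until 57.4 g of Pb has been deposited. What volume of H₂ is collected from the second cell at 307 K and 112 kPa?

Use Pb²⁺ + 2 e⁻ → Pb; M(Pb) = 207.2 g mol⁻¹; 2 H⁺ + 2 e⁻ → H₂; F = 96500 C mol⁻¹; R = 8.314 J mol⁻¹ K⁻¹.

n(Pb) = 57.4 / 207.2 = 0.2770 mol, so n(e⁻) = 2 × 0.2770 = 0.5541 mol.
The cells are in series, so the same 0.5541 mol of electrons passes through the second cell.
2 H⁺ + 2 e⁻ → H₂ — 2 mol e⁻ per mol H₂, so n(H₂) = 0.5541/2 = 0.2770 mol.
V = nRT/P = (0.2770 × 8.314 × 307) / (112 × 10³) = 0.00631 m³ = 6.31 L.

6.31 L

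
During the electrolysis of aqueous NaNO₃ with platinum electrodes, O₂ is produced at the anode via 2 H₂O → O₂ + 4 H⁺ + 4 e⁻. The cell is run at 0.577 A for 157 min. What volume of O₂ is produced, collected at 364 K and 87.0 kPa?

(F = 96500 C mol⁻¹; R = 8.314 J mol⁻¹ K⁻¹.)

Q = I·t = 0.5770 A × 9420.0 s = 5435 C.
n(e⁻) = Q/F = 5435 / 96500 = 0.05632 mol.
4 electrons are transferred per O₂ molecule, so n(O₂) = 0.05632 / 4 = 0.01408 mol.
V = nRT/P = (0.01408 × 8.314 × 364) / (87.0 × 10³ Pa) = 4.90 × 10⁻⁴ m³ = 0.490 L.

0.490 L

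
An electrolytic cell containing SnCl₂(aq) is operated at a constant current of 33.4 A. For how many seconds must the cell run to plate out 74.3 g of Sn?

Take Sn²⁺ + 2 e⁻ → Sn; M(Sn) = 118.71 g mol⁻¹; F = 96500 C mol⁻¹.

3620 s

n(Sn) = m/M = 74.3 / 118.71 = 0.6259 mol.
Each Sn atom requires 2 electrons, so n(e⁻) = 2 × 0.6259 = 1.252 mol.
Q = n(e⁻)·F = 1.252 × 96500 = 120800 C.
t = Q/I = 120800 / 33.40 A = 3617 s.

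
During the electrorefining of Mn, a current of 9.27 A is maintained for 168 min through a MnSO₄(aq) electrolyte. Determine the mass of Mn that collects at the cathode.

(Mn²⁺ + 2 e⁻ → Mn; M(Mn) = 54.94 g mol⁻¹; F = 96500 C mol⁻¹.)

Q = I·t = 9.270 A × 10080 s = 93440 C.
n(e⁻) = Q/F = 93440 / 96500 = 0.9683 mol.
Mn²⁺ + 2 e⁻ → Mn, so n(Mn) = n(e⁻)/2 = 0.4842 mol.
m = n·M = 0.4842 × 54.94 = 26.6 g.

26.6 g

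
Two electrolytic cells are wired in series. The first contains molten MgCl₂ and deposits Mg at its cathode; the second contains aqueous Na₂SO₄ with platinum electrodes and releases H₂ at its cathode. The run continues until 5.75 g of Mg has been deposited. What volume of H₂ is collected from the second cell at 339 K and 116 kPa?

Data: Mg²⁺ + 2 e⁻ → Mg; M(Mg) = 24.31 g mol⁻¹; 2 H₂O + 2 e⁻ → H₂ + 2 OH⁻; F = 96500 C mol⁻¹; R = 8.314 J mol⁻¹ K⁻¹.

n(Mg) = 5.75 / 24.31 = 0.2365 mol, so n(e⁻) = 2 × 0.2365 = 0.4731 mol.
The cells are in series, so the same 0.4731 mol of electrons passes through the second cell.
2 H₂O + 2 e⁻ → H₂ + 2 OH⁻ — 2 mol e⁻ per mol H₂, so n(H₂) = 0.4731/2 = 0.2365 mol.
V = nRT/P = (0.2365 × 8.314 × 339) / (116 × 10³) = 0.00575 m³ = 5.75 L.

5.75 L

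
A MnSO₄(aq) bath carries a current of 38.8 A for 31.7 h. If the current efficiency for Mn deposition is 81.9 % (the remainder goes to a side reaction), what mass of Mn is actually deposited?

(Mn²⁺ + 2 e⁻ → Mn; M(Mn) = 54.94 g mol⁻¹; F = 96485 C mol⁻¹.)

1030 g

Q = I·t = 38.80 × 114120 = 4428000 C.
n(e⁻) = 4428000/96485 = 45.89 mol; theoretically n(Mn) = 45.89/2 = 22.95 mol, m_theo = 1261 g.
At 81.9 % efficiency, m_actual = 0.819 × 1261 = 1030 g.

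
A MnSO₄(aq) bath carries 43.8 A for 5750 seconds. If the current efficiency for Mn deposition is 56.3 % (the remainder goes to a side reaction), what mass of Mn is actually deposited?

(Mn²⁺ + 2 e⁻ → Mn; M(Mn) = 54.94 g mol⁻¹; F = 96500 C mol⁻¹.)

Q = I·t = 43.80 × 5750.0 = 251800 C.
n(e⁻) = 251800/96500 = 2.610 mol; theoretically n(Mn) = 2.610/2 = 1.305 mol, m_theo = 71.69 g.
At 56.3 % efficiency, m_actual = 0.563 × 71.69 = 40.4 g.

40.4 g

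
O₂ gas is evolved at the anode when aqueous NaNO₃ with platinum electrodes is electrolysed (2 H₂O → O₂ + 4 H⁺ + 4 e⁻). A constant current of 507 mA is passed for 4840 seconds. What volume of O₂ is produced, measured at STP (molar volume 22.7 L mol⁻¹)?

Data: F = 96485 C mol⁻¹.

0.144 L

Q = I·t = 0.5070 A × 4840.0 s = 2454 C.
n(e⁻) = Q/F = 2454 / 96485 = 0.02543 mol.
4 electrons are transferred per O₂ molecule, so n(O₂) = 0.02543 / 4 = 0.006358 mol.
V = n × V_m = 0.006358 × 22.7 = 0.144 L.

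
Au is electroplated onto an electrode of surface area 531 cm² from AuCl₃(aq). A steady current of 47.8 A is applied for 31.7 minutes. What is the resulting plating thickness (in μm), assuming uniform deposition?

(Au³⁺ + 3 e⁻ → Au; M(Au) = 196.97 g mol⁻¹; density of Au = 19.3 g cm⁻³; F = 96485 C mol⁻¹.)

Q = I·t = 47.80 × 1902.0 = 90920 C; n(e⁻) = 0.9423 mol.
n(Au) = n(e⁻)/3 = 0.3141 mol, so m = 0.3141 × 196.97 = 61.87 g.
Volume = m/ρ = 61.87 / 19.3 = 3.206 cm³.
Thickness = V/A = 3.206 / 531 = 0.00604 cm = 60.4 μm.

60.4 μm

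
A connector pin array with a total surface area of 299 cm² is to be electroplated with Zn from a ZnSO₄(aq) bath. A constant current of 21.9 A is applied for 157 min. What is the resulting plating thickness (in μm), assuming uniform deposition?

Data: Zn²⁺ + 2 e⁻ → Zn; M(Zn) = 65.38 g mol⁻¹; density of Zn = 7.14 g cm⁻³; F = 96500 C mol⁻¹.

Q = I·t = 21.90 × 9420.0 = 206300 C; n(e⁻) = 2.138 mol.
n(Zn) = n(e⁻)/2 = 1.069 mol, so m = 1.069 × 65.38 = 69.88 g.
Volume = m/ρ = 69.88 / 7.14 = 9.788 cm³.
Thickness = V/A = 9.788 / 299 = 0.0327 cm = 327 μm.

327 μm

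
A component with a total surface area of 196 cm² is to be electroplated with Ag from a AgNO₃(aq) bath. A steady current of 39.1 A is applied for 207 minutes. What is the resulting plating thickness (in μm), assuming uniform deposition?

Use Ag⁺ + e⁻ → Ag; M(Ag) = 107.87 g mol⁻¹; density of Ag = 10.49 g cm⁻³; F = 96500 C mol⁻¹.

Q = I·t = 39.10 × 12420 = 485600 C; n(e⁻) = 5.032 mol.
n(Ag) = n(e⁻)/1 = 5.032 mol, so m = 5.032 × 107.87 = 542.8 g.
Volume = m/ρ = 542.8 / 10.49 = 51.75 cm³.
Thickness = V/A = 51.75 / 196 = 0.264 cm = 2640 μm.

2640 μm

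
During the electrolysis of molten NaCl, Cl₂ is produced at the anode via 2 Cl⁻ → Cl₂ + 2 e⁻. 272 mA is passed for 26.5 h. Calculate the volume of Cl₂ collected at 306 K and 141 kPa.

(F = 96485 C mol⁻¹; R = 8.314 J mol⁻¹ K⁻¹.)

Q = I·t = 0.2720 A × 95400 s = 25950 C.
n(e⁻) = Q/F = 25950 / 96485 = 0.2689 mol.
2 electrons are transferred per Cl₂ molecule, so n(Cl₂) = 0.2689 / 2 = 0.1345 mol.
V = nRT/P = (0.1345 × 8.314 × 306) / (141 × 10³ Pa) = 0.00243 m³ = 2.43 L.

2.43 L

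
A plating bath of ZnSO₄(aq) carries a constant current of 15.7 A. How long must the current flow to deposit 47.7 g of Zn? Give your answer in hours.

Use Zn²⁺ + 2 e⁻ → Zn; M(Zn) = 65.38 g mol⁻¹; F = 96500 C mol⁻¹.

2.49 h

n(Zn) = m/M = 47.7 / 65.38 = 0.7296 mol.
Each Zn atom requires 2 electrons, so n(e⁻) = 2 × 0.7296 = 1.459 mol.
Q = n(e⁻)·F = 1.459 × 96500 = 140800 C.
t = Q/I = 140800 / 15.70 A = 8969 s = 2.49 h.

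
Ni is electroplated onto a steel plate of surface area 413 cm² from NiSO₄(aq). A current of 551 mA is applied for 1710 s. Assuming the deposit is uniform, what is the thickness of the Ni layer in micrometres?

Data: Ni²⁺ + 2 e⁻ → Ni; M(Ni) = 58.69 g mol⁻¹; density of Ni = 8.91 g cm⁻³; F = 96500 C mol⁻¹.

0.779 μm

Q = I·t = 0.5510 × 1710.0 = 942.2 C; n(e⁻) = 0.009764 mol.
n(Ni) = n(e⁻)/2 = 0.004882 mol, so m = 0.004882 × 58.69 = 0.2865 g.
Volume = m/ρ = 0.2865 / 8.91 = 0.03216 cm³.
Thickness = V/A = 0.03216 / 413 = 7.79 × 10⁻⁵ cm = 0.779 μm.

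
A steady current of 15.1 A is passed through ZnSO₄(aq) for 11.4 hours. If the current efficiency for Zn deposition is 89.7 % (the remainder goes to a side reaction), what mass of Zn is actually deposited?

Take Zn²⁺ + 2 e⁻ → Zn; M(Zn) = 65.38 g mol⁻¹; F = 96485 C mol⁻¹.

Q = I·t = 15.10 × 41040 = 619700 C.
n(e⁻) = 619700/96485 = 6.423 mol; theoretically n(Zn) = 6.423/2 = 3.211 mol, m_theo = 210.0 g.
At 89.7 % efficiency, m_actual = 0.897 × 210.0 = 188 g.

188 g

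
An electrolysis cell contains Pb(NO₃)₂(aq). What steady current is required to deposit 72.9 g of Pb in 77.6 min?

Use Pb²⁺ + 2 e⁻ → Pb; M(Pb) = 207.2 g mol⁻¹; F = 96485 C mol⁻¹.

n(Pb) = 72.9 / 207.2 = 0.3518 mol.
n(e⁻) = 2 × 0.3518 = 0.7037 mol.
Q = n(e⁻)·F = 0.7037 × 96485 = 67890 C.
I = Q/t = 67890 / 4656.0 s = 14.6 A.

14.6 A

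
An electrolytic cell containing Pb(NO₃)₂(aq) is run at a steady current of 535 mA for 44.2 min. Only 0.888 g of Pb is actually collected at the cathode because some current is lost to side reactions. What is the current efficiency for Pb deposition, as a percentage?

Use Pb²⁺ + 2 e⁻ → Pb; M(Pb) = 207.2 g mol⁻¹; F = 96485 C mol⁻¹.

Q = I·t = 0.5350 × 2652.0 = 1419 C; n(e⁻) = 1419/96485 = 0.01471 mol.
Theoretical n(Pb) = n(e⁻)/2 = 0.007353 mol, i.e. m_theo = 0.007353 × 207.2 = 1.523 g.
Efficiency = m_actual / m_theo = 0.888 / 1.523 = 58.3 %.

58.3 %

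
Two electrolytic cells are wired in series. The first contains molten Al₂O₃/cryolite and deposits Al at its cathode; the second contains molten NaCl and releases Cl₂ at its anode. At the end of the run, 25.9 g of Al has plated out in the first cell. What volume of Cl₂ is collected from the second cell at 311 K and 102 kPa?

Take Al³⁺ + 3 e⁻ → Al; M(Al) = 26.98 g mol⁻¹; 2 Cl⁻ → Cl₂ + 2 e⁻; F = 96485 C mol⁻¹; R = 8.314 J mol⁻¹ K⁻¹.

n(Al) = 25.9 / 26.98 = 0.9600 mol, so n(e⁻) = 3 × 0.9600 = 2.880 mol.
The cells are in series, so the same 2.880 mol of electrons passes through the second cell.
2 Cl⁻ → Cl₂ + 2 e⁻ — 2 mol e⁻ per mol Cl₂, so n(Cl₂) = 2.880/2 = 1.440 mol.
V = nRT/P = (1.440 × 8.314 × 311) / (102 × 10³) = 0.0365 m³ = 36.5 L.

36.5 L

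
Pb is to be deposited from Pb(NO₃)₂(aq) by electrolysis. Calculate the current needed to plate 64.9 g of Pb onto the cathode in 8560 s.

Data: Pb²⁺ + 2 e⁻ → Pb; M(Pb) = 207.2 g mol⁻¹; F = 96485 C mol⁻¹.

n(Pb) = 64.9 / 207.2 = 0.3132 mol.
n(e⁻) = 2 × 0.3132 = 0.6264 mol.
Q = n(e⁻)·F = 0.6264 × 96485 = 60440 C.
I = Q/t = 60440 / 8560.0 s = 7.06 A.

7.06 A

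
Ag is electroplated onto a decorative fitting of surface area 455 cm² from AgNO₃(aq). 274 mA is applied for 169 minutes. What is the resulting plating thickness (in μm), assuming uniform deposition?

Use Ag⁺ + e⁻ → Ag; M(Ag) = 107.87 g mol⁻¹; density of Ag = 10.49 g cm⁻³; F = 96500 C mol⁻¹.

Q = I·t = 0.2740 × 10140 = 2778 C; n(e⁻) = 0.02879 mol.
n(Ag) = n(e⁻)/1 = 0.02879 mol, so m = 0.02879 × 107.87 = 3.106 g.
Volume = m/ρ = 3.106 / 10.49 = 0.2961 cm³.
Thickness = V/A = 0.2961 / 455 = 6.51 × 10⁻⁴ cm = 6.51 μm.

6.51 μm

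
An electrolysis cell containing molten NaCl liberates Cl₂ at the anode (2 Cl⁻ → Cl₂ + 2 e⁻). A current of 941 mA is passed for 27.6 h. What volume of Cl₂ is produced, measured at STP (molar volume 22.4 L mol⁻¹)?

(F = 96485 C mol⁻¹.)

Q = I·t = 0.9410 A × 99360 s = 93500 C.
n(e⁻) = Q/F = 93500 / 96485 = 0.9690 mol.
2 electrons are transferred per Cl₂ molecule, so n(Cl₂) = 0.9690 / 2 = 0.4845 mol.
V = n × V_m = 0.4845 × 22.4 = 10.9 L.

10.9 L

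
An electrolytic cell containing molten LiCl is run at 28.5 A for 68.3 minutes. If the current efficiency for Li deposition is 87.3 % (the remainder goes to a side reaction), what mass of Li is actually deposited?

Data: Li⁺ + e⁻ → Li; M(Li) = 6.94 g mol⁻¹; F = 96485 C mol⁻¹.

7.33 g

Q = I·t = 28.50 × 4098.0 = 116800 C.
n(e⁻) = 116800/96485 = 1.210 mol; theoretically n(Li) = 1.210/1 = 1.210 mol, m_theo = 8.401 g.
At 87.3 % efficiency, m_actual = 0.873 × 8.401 = 7.33 g.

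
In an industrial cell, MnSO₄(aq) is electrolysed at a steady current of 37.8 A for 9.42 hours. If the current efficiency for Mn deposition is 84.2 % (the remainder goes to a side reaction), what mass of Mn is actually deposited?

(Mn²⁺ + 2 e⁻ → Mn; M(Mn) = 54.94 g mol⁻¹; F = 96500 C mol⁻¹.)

307 g

Q = I·t = 37.80 × 33912 = 1282000 C.
n(e⁻) = 1282000/96500 = 13.28 mol; theoretically n(Mn) = 13.28/2 = 6.642 mol, m_theo = 364.9 g.
At 84.2 % efficiency, m_actual = 0.842 × 364.9 = 307 g.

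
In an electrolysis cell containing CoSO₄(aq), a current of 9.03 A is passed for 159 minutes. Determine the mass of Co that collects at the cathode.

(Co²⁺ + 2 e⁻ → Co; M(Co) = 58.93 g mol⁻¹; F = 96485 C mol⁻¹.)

26.3 g

Q = I·t = 9.030 A × 9540.0 s = 86150 C.
n(e⁻) = Q/F = 86150 / 96485 = 0.8928 mol.
Co²⁺ + 2 e⁻ → Co, so n(Co) = n(e⁻)/2 = 0.4464 mol.
m = n·M = 0.4464 × 58.93 = 26.3 g.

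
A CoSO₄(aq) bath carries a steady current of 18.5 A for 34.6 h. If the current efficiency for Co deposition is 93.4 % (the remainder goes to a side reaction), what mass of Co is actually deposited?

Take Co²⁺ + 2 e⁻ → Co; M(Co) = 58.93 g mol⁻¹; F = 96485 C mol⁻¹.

657 g

Q = I·t = 18.50 × 124560 = 2304000 C.
n(e⁻) = 2304000/96485 = 23.88 mol; theoretically n(Co) = 23.88/2 = 11.94 mol, m_theo = 703.7 g.
At 93.4 % efficiency, m_actual = 0.934 × 703.7 = 657 g.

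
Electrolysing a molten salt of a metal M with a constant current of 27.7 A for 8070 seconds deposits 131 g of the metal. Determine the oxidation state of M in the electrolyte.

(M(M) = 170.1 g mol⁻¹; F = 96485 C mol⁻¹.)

+3

Q = I·t = 27.70 A × 8070.0 s = 223500 C, so n(e⁻) = 223500/96485 = 2.317 mol.
n(M) deposited = 131 / 170.1 = 0.7701 mol.
Electrons per atom = n(e⁻)/n(M) = 2.317 / 0.7701 = 3.01 ≈ 3, so the ion is M³⁺.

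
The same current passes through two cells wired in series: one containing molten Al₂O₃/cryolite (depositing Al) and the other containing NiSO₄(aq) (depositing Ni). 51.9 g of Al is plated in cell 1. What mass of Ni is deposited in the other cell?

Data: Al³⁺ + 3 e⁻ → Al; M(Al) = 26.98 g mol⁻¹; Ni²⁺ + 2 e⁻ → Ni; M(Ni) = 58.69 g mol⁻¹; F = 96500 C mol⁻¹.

n(Al) = 51.9 / 26.98 = 1.924 mol.
Since Al³⁺ + 3 e⁻ → Al, n(e⁻) passed = 3 × 1.924 = 5.771 mol.
Cells in series carry the same charge, so the same 5.771 mol of electrons passes through cell 2.
Ni²⁺ + 2 e⁻ → Ni, so n(Ni) = 5.771 / 2 = 2.885 mol.
m(Ni) = 2.885 × 58.69 = 169 g.

169 g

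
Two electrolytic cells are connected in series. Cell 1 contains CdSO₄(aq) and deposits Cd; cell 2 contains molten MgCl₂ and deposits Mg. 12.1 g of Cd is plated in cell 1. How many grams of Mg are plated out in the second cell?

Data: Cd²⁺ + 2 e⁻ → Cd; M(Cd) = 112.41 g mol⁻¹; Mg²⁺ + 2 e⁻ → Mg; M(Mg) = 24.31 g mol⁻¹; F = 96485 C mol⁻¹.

n(Cd) = 12.1 / 112.41 = 0.1076 mol.
Since Cd²⁺ + 2 e⁻ → Cd, n(e⁻) passed = 2 × 0.1076 = 0.2153 mol.
Cells in series carry the same charge, so the same 0.2153 mol of electrons passes through cell 2.
Mg²⁺ + 2 e⁻ → Mg, so n(Mg) = 0.2153 / 2 = 0.1076 mol.
m(Mg) = 0.1076 × 24.31 = 2.62 g.

2.62 g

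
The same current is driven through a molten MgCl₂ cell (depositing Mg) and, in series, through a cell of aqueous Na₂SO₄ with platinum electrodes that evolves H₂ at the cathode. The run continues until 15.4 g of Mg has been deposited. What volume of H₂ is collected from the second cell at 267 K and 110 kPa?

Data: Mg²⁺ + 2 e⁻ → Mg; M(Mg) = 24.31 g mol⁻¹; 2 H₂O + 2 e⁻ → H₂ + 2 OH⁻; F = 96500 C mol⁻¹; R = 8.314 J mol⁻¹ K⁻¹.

12.8 L

n(Mg) = 15.4 / 24.31 = 0.6335 mol, so n(e⁻) = 2 × 0.6335 = 1.267 mol.
The cells are in series, so the same 1.267 mol of electrons passes through the second cell.
2 H₂O + 2 e⁻ → H₂ + 2 OH⁻ — 2 mol e⁻ per mol H₂, so n(H₂) = 1.267/2 = 0.6335 mol.
V = nRT/P = (0.6335 × 8.314 × 267) / (110 × 10³) = 0.0128 m³ = 12.8 L.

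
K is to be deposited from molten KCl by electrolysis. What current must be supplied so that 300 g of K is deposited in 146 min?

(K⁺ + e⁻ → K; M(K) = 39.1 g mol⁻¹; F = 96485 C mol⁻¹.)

n(K) = 300 / 39.1 = 7.673 mol.
n(e⁻) = 1 × 7.673 = 7.673 mol.
Q = n(e⁻)·F = 7.673 × 96485 = 740300 C.
I = Q/t = 740300 / 8760.0 s = 84.5 A.

84.5 A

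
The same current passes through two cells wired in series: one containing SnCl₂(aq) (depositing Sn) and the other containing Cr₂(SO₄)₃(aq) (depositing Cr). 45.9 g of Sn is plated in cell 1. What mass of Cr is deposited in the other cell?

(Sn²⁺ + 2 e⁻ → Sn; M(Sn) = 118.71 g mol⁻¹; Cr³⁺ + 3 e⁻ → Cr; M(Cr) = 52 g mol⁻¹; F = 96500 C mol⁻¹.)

13.4 g

n(Sn) = 45.9 / 118.71 = 0.3867 mol.
Since Sn²⁺ + 2 e⁻ → Sn, n(e⁻) passed = 2 × 0.3867 = 0.7733 mol.
Cells in series carry the same charge, so the same 0.7733 mol of electrons passes through cell 2.
Cr³⁺ + 3 e⁻ → Cr, so n(Cr) = 0.7733 / 3 = 0.2578 mol.
m(Cr) = 0.2578 × 52 = 13.4 g.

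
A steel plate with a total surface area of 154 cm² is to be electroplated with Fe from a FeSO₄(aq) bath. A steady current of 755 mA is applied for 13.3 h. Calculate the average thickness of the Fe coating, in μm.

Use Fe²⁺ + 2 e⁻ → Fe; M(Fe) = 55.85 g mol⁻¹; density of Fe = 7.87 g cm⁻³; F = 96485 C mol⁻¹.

Q = I·t = 0.7550 × 47880 = 36150 C; n(e⁻) = 0.3747 mol.
n(Fe) = n(e⁻)/2 = 0.1873 mol, so m = 0.1873 × 55.85 = 10.46 g.
Volume = m/ρ = 10.46 / 7.87 = 1.329 cm³.
Thickness = V/A = 1.329 / 154 = 0.00863 cm = 86.3 μm.

86.3 μm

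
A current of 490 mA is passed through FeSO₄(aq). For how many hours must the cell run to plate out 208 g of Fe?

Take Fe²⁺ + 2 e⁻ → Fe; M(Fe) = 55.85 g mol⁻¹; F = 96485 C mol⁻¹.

407 h

n(Fe) = m/M = 208 / 55.85 = 3.724 mol.
Each Fe atom requires 2 electrons, so n(e⁻) = 2 × 3.724 = 7.449 mol.
Q = n(e⁻)·F = 7.449 × 96485 = 718700 C.
t = Q/I = 718700 / 0.4900 A = 1467000 s = 407 h.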